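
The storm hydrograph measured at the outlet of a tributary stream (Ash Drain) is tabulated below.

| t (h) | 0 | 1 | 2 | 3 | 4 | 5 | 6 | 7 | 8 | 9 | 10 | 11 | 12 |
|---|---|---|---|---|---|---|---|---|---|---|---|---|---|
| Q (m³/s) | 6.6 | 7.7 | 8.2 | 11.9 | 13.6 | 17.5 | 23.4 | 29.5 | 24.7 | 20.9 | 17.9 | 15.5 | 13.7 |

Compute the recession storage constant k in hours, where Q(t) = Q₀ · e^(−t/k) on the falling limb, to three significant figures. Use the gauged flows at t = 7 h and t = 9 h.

k ≈ 5.80 h

On the falling limb, Q drops from 29.5 to 20.9 m³/s between t = 7 h and t = 9 h (Δt = 2 h).
k = −Δt / ln(Q₂/Q₁) = −2 / ln(20.9/29.5) = 5.80 h.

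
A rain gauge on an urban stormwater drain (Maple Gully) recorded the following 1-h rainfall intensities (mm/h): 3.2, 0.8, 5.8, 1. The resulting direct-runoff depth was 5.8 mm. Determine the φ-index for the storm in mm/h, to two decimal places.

φ ≈ 1.60 mm/h

Only the 2 blocks with intensity above φ contribute runoff: 3.2, 5.8 mm/h.
Σ(I−φ)·Δt = d  ⇒  (3.2+5.8 − 2φ)·1 = 5.8
φ = (9.000 − 5.8/1) / 2 = 1.60 mm/h.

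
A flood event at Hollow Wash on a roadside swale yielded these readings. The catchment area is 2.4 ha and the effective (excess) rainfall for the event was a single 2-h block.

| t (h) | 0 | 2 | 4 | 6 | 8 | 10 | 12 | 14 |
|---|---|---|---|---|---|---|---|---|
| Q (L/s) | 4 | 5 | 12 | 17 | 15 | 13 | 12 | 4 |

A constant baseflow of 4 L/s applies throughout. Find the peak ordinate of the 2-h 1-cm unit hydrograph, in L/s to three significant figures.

U_p ≈ 8.67 L/s

Direct runoff: 0.0, 1.0, 8.0, 13.0, 11.0, 9.0, 8.0, 0.0 L/s; ΣQ_DR = 50.00 L/s, peak = 13.0 L/s.
Runoff depth d = ΣQ_DR·Δt / A = 50.00 × 7200 / (2.4 ha) = 15.00 mm.
The 1-cm UH is the DRH scaled by (10 mm)/d, so U_p = 13.0 × 10/15.00 = 8.67 L/s.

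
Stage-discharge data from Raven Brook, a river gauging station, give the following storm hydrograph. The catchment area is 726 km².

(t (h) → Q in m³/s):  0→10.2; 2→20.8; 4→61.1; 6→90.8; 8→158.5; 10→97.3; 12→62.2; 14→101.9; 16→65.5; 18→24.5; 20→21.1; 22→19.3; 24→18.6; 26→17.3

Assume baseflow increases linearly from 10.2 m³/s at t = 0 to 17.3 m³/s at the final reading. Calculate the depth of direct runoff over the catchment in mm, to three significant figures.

Direct runoff: 0.00, 10.05, 49.81, 78.96, 146.12, 84.37, 48.72, 87.88, 50.93, 9.38, 5.44, 3.09, 1.85, 0.00 m³/s; ΣQ_DR = 576.6 m³/s.
V = ΣQ_DR · Δt = 576.6 × 7200 s = 4.152 × 10^6 m³.
Over A = 726 km², depth = V / A = 5.72 mm.

d ≈ 5.72 mm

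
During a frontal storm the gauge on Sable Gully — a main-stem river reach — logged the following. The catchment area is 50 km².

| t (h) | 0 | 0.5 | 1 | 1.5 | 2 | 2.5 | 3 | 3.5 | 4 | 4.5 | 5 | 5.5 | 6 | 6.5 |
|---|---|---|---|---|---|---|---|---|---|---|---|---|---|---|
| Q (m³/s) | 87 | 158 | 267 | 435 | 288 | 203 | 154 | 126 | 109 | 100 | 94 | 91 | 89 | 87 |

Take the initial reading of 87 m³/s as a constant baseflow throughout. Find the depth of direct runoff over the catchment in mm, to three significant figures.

d ≈ 38.5 mm

Direct runoff: 0.0, 71.0, 180.0, 348.0, 201.0, 116.0, 67.0, 39.0, 22.0, 13.0, 7.0, 4.0, 2.0, 0.0 m³/s; ΣQ_DR = 1070 m³/s.
V = ΣQ_DR · Δt = 1070 × 1800 s = 1.926 × 10^6 m³.
Over A = 50 km², depth = V / A = 38.5 mm.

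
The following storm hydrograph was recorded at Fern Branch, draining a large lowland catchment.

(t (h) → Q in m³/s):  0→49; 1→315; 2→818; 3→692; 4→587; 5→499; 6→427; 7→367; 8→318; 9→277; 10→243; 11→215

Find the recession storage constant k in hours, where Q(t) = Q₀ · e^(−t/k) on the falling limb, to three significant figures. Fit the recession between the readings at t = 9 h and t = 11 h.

On the falling limb, Q drops from 277 to 215 m³/s between t = 9 h and t = 11 h (Δt = 2 h).
k = −Δt / ln(Q₂/Q₁) = −2 / ln(215/277) = 7.89 h.

k ≈ 7.89 h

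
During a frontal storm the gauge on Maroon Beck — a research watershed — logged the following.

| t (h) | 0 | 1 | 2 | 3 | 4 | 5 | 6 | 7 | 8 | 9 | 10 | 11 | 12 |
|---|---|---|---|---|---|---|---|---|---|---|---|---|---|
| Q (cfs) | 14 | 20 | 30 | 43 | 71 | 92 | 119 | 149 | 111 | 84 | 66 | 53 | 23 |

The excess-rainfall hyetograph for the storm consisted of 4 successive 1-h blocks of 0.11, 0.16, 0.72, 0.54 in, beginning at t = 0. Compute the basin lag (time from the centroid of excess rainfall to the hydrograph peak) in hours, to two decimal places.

Centroid of excess rainfall: t_c = Σ P_i·t̄_i / ΣP_i = 2.6046 h (block centres at 0.5, 1.5, 2.5, 3.5 h).
Hydrograph peak occurs at t = 7 h, so basin lag t_L = 7 − 2.6046 = 4.40 h.

t_L ≈ 4.40 h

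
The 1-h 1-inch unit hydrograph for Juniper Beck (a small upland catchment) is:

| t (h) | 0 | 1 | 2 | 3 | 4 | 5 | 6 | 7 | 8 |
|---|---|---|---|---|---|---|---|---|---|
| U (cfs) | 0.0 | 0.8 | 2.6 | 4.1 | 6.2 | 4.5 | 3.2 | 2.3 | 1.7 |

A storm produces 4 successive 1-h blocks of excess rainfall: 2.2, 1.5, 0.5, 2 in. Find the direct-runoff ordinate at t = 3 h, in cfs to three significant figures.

Q ≈ 13.3 cfs

By discrete convolution, Q_j = Σ (P_i / 1 in) · U_{j−i}.
At t = 3 h (j=3): Q = (2.2/1)·4.1 + (1.5/1)·2.6 + (0.5/1)·0.8 + (2/1)·0.0 = 13.3 cfs.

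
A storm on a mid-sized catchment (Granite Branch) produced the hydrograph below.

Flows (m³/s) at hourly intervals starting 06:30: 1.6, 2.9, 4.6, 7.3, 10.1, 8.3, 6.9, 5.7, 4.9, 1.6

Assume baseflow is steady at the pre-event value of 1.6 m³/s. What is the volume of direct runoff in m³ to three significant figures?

Direct-runoff ordinates (Q − Q_b): 0.0, 1.3, 3.0, 5.7, 8.5, 6.7, 5.3, 4.1, 3.3, 0.0 m³/s.
ΣQ_DR = 37.90 m³/s.
With Δt = 1 h = 3600 s, V = ΣQ_DR · Δt = 37.90 × 3600 = 1.36 × 10^5 m³.

V ≈ 1.36 × 10^5 m³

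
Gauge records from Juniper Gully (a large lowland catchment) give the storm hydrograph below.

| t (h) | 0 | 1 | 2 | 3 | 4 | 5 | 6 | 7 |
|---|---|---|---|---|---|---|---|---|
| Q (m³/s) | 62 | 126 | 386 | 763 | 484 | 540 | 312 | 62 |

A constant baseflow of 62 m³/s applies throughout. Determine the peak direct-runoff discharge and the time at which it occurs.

Q_p = 701.0 m³/s at t = 3 h

Subtracting baseflow gives direct-runoff ordinates: 0.0, 64.0, 324.0, 701.0, 422.0, 478.0, 250.0, 0.0 m³/s.
The maximum is 701.0 m³/s, occurring at the reading for t = 3 h.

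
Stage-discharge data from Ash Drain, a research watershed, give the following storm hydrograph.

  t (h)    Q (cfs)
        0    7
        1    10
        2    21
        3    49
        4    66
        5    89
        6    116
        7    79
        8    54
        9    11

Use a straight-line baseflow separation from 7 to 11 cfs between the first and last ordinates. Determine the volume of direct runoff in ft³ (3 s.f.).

V ≈ 1.48 × 10^6 ft³

Direct-runoff ordinates (Q − Q_b): 0.00, 2.56, 13.11, 40.67, 57.22, 79.78, 106.33, 68.89, 43.44, 0.00 cfs.
ΣQ_DR = 412.0 cfs.
With Δt = 1 h = 3600 s, V = ΣQ_DR · Δt = 412.0 × 3600 = 1.48 × 10^6 ft³.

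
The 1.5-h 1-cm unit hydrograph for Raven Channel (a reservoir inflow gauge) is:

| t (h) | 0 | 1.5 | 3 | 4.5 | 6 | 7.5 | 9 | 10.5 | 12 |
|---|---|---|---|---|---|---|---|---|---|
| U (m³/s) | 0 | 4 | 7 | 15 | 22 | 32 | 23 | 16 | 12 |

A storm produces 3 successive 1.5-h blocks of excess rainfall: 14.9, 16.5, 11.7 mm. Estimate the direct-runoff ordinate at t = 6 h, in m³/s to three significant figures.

Q ≈ 65.7 m³/s

By discrete convolution, Q_j = Σ (P_i / 10 mm) · U_{j−i}.
At t = 6 h (j=4): Q = (14.9/10)·22 + (16.5/10)·15 + (11.7/10)·7 = 65.7 m³/s.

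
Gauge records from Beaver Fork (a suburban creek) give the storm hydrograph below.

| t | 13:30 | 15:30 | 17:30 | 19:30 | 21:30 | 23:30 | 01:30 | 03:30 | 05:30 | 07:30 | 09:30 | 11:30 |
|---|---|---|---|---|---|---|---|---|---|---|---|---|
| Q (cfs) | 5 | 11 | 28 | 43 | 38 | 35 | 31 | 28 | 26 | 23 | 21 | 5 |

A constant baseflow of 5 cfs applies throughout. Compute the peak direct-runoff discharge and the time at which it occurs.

Subtracting baseflow gives direct-runoff ordinates: 0.0, 6.0, 23.0, 38.0, 33.0, 30.0, 26.0, 23.0, 21.0, 18.0, 16.0, 0.0 cfs.
The maximum is 38.0 cfs, occurring at the reading for t = 19:30.

Q_p = 38.0 cfs at t = 19:30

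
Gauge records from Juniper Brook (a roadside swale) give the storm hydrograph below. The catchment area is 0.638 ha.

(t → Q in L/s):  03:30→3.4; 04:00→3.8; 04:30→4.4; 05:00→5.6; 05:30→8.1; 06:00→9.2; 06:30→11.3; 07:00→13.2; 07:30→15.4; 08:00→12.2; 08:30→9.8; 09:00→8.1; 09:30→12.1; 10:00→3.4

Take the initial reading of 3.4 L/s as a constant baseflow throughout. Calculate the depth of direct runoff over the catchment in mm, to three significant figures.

d ≈ 20.4 mm

Direct runoff: 0.0, 0.4, 1.0, 2.2, 4.7, 5.8, 7.9, 9.8, 12.0, 8.8, 6.4, 4.7, 8.7, 0.0 L/s; ΣQ_DR = 72.40 L/s.
V = ΣQ_DR · Δt = 72.40 × 1800 s = 1.303 × 10^5 L.
Over A = 0.638 ha, depth = V / A = 20.4 mm.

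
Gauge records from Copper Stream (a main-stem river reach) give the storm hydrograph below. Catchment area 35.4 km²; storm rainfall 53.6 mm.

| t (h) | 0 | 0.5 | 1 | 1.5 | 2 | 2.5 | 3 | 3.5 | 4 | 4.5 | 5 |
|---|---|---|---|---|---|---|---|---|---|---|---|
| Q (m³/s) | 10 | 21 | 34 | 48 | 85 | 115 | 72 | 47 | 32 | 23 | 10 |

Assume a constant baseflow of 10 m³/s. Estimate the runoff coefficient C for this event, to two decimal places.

ΣQ_DR = 387.0 m³/s; V = ΣQ_DR·Δt = 6.966 × 10^5 m³.
Runoff depth d = V / A = 19.68 mm.
C = d / P = 19.68 / 53.6 = 0.37.

C ≈ 0.37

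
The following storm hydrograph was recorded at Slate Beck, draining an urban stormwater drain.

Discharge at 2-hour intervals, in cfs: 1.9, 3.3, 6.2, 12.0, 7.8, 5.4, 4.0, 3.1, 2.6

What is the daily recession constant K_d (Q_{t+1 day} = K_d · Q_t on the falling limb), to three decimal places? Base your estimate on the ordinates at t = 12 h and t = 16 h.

K_d ≈ 0.075

Between t = 12 h and t = 16 h the flow falls from 4.0 to 2.6 cfs over 2×2 h = 4 h.
Per-interval ratio K = (2.6/4.0)^(1/2) = 0.8062; K_d = K^(24/2) = 0.075.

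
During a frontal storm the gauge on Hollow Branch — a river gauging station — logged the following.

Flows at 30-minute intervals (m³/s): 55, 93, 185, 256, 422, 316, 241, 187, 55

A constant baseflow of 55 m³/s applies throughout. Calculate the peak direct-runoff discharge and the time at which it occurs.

Q_p = 367.0 m³/s at t = 2 h

Subtracting baseflow gives direct-runoff ordinates: 0.0, 38.0, 130.0, 201.0, 367.0, 261.0, 186.0, 132.0, 0.0 m³/s.
The maximum is 367.0 m³/s, occurring at the reading for t = 2 h.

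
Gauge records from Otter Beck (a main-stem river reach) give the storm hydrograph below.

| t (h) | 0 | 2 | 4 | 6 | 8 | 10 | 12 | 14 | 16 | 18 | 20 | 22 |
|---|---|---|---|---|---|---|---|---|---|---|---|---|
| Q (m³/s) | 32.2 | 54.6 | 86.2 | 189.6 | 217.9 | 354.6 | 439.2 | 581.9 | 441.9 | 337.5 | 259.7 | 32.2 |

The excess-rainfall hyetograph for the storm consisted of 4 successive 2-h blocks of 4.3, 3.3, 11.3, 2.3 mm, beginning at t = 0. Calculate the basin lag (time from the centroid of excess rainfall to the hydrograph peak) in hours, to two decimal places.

Centroid of excess rainfall: t_c = Σ P_i·t̄_i / ΣP_i = 4.0943 h (block centres at 1, 3, 5, 7 h).
Hydrograph peak occurs at t = 14 h, so basin lag t_L = 14 − 4.0943 = 9.91 h.

t_L ≈ 9.91 h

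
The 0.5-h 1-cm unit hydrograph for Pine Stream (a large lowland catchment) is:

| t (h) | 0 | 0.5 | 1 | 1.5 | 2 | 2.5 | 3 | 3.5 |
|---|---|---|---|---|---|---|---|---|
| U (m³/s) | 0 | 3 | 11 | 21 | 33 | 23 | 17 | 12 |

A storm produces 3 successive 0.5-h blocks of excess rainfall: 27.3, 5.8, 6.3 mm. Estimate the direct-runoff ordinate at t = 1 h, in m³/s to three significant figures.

Q ≈ 31.8 m³/s

By discrete convolution, Q_j = Σ (P_i / 10 mm) · U_{j−i}.
At t = 1 h (j=2): Q = (27.3/10)·11 + (5.8/10)·3 + (6.3/10)·0 = 31.8 m³/s.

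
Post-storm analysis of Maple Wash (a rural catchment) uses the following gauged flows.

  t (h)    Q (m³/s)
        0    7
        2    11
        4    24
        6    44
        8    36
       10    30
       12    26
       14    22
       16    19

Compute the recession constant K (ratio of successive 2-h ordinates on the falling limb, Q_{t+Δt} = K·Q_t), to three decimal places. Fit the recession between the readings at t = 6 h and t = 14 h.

Using the recession-limb readings at t = 6 h and t = 14 h: Q falls from 44 to 22 m³/s over 4 intervals.
K = (Q₂/Q₁)^(1/4) = (22/44)^(1/4) = 0.841.

K ≈ 0.841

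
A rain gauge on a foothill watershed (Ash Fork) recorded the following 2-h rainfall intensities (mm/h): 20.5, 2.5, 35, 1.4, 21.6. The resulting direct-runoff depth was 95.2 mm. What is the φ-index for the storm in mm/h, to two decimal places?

φ ≈ 9.83 mm/h

Only the 3 blocks with intensity above φ contribute runoff: 20.5, 35, 21.6 mm/h.
Σ(I−φ)·Δt = d  ⇒  (20.5+35+21.6 − 3φ)·2 = 95.2
φ = (77.10 − 95.2/2) / 3 = 9.83 mm/h.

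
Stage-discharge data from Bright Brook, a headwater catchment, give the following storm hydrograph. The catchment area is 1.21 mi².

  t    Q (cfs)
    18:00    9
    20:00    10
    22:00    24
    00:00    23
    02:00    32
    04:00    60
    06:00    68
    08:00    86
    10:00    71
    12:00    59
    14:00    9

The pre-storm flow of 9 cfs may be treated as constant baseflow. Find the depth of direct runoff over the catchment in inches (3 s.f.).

d ≈ 0.902 in

Direct runoff: 0.0, 1.0, 15.0, 14.0, 23.0, 51.0, 59.0, 77.0, 62.0, 50.0, 0.0 cfs; ΣQ_DR = 352.0 cfs.
V = ΣQ_DR · Δt = 352.0 × 7200 s = 2.534 × 10^6 ft³.
Over A = 1.21 mi², depth = V / A = 0.902 in.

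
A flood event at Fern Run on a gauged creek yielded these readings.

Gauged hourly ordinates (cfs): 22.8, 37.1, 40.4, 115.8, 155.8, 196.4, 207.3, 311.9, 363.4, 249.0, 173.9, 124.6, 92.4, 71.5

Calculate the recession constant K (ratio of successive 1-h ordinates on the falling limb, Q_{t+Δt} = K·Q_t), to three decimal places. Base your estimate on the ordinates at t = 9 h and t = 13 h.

Using the recession-limb readings at t = 9 h and t = 13 h: Q falls from 249.0 to 71.5 cfs over 4 intervals.
K = (Q₂/Q₁)^(1/4) = (71.5/249.0)^(1/4) = 0.732.

K ≈ 0.732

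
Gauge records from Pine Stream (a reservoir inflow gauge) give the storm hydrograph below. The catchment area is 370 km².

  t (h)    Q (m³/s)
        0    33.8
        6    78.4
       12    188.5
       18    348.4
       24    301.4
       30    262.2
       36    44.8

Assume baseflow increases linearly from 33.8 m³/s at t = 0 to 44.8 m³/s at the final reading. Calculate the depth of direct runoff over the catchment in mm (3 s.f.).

Direct runoff: 0.00, 42.77, 151.03, 309.10, 260.27, 219.23, 0.00 m³/s; ΣQ_DR = 982.4 m³/s.
V = ΣQ_DR · Δt = 982.4 × 21600 s = 2.122 × 10^7 m³.
Over A = 370 km², depth = V / A = 57.4 mm.

d ≈ 57.4 mm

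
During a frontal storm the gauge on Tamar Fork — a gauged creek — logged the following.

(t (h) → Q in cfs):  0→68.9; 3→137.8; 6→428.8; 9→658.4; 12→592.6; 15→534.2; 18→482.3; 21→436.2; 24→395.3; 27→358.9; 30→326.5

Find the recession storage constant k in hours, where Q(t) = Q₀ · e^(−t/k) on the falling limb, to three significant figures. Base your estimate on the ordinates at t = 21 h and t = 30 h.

On the falling limb, Q drops from 436.2 to 326.5 cfs between t = 21 h and t = 30 h (Δt = 9 h).
k = −Δt / ln(Q₂/Q₁) = −9 / ln(326.5/436.2) = 31.1 h.

k ≈ 31.1 h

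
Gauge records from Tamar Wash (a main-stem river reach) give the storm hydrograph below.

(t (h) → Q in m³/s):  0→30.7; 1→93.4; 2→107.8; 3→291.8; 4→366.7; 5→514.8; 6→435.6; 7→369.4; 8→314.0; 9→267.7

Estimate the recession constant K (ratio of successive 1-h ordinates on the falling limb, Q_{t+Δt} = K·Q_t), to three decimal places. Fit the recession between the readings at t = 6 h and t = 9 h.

Using the recession-limb readings at t = 6 h and t = 9 h: Q falls from 435.6 to 267.7 m³/s over 3 intervals.
K = (Q₂/Q₁)^(1/3) = (267.7/435.6)^(1/3) = 0.850.

K ≈ 0.850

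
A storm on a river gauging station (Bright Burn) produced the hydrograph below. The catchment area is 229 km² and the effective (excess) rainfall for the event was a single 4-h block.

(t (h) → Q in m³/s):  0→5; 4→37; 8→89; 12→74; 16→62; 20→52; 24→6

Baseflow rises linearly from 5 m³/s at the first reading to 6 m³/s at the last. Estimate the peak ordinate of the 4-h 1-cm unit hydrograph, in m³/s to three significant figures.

Direct runoff: 0.00, 31.83, 83.67, 68.50, 56.33, 46.17, 0.00 m³/s; ΣQ_DR = 286.5 m³/s, peak = 83.67 m³/s.
Runoff depth d = ΣQ_DR·Δt / A = 286.5 × 14400 / (229 km²) = 18.02 mm.
The 1-cm UH is the DRH scaled by (10 mm)/d, so U_p = 83.67 × 10/18.02 = 46.4 m³/s.

U_p ≈ 46.4 m³/s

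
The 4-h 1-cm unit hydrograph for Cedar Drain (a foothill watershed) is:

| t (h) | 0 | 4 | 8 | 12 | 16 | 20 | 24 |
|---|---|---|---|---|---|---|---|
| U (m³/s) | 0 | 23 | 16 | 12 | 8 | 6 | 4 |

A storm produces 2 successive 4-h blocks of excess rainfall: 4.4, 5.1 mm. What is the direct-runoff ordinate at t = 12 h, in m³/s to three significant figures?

By discrete convolution, Q_j = Σ (P_i / 10 mm) · U_{j−i}.
At t = 12 h (j=3): Q = (4.4/10)·12 + (5.1/10)·16 = 13.4 m³/s.

Q ≈ 13.4 m³/s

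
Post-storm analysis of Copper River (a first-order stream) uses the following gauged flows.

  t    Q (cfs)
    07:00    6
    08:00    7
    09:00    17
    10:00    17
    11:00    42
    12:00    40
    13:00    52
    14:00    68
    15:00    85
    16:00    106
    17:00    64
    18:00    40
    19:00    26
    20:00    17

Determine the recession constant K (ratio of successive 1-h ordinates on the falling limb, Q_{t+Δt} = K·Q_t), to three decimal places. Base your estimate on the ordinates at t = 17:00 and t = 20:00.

Using the recession-limb readings at t = 17:00 and t = 20:00: Q falls from 64 to 17 cfs over 3 intervals.
K = (Q₂/Q₁)^(1/3) = (17/64)^(1/3) = 0.643.

K ≈ 0.643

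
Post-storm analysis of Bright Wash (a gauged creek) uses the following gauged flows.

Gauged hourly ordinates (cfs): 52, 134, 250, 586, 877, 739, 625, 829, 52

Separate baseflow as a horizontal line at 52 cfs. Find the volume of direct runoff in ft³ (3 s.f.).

Direct-runoff ordinates (Q − Q_b): 0.0, 82.0, 198.0, 534.0, 825.0, 687.0, 573.0, 777.0, 0.0 cfs.
ΣQ_DR = 3676 cfs.
With Δt = 1 h = 3600 s, V = ΣQ_DR · Δt = 3676 × 3600 = 1.32 × 10^7 ft³.

V ≈ 1.32 × 10^7 ft³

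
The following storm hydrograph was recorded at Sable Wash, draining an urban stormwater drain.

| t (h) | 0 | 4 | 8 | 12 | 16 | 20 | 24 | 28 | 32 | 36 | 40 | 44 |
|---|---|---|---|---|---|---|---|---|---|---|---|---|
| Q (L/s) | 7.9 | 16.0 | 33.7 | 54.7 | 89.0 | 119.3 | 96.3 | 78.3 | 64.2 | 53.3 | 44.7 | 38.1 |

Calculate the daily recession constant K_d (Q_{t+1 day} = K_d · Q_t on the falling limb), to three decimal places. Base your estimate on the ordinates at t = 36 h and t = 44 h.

Between t = 36 h and t = 44 h the flow falls from 53.3 to 38.1 L/s over 2×4 h = 8 h.
Per-interval ratio K = (38.1/53.3)^(1/2) = 0.8455; K_d = K^(24/4) = 0.365.

K_d ≈ 0.365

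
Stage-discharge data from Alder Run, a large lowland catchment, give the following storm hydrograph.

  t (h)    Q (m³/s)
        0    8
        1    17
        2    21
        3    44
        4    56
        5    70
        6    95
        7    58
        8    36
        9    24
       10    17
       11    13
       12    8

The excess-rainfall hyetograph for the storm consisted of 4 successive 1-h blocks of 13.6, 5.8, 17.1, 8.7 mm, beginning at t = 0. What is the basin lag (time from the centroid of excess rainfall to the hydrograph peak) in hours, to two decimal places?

Centroid of excess rainfall: t_c = Σ P_i·t̄_i / ΣP_i = 1.9624 h (block centres at 0.5, 1.5, 2.5, 3.5 h).
Hydrograph peak occurs at t = 6 h, so basin lag t_L = 6 − 1.9624 = 4.04 h.

t_L ≈ 4.04 h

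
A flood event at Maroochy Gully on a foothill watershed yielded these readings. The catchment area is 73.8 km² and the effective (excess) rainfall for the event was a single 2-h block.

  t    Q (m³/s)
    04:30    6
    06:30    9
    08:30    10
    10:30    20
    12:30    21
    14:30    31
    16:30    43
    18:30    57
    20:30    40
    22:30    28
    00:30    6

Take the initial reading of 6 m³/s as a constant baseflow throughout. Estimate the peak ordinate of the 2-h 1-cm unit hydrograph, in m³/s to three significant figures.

Direct runoff: 0.0, 3.0, 4.0, 14.0, 15.0, 25.0, 37.0, 51.0, 34.0, 22.0, 0.0 m³/s; ΣQ_DR = 205.0 m³/s, peak = 51.0 m³/s.
Runoff depth d = ΣQ_DR·Δt / A = 205.0 × 7200 / (73.8 km²) = 20.00 mm.
The 1-cm UH is the DRH scaled by (10 mm)/d, so U_p = 51.0 × 10/20.00 = 25.5 m³/s.

U_p ≈ 25.5 m³/s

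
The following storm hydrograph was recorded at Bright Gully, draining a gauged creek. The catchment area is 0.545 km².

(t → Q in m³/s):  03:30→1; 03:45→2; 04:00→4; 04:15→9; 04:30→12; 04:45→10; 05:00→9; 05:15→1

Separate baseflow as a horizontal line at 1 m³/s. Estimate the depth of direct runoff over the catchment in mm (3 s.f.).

Direct runoff: 0.0, 1.0, 3.0, 8.0, 11.0, 9.0, 8.0, 0.0 m³/s; ΣQ_DR = 40.00 m³/s.
V = ΣQ_DR · Δt = 40.00 × 900 s = 36000 m³.
Over A = 0.545 km², depth = V / A = 66.1 mm.

d ≈ 66.1 mm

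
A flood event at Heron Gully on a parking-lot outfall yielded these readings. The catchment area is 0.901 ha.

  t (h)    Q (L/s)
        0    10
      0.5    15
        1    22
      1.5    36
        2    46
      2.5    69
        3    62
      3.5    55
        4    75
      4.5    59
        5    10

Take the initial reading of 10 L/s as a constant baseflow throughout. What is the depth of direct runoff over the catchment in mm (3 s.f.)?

Direct runoff: 0.0, 5.0, 12.0, 26.0, 36.0, 59.0, 52.0, 45.0, 65.0, 49.0, 0.0 L/s; ΣQ_DR = 349.0 L/s.
V = ΣQ_DR · Δt = 349.0 × 1800 s = 6.282 × 10^5 L.
Over A = 0.901 ha, depth = V / A = 69.7 mm.

d ≈ 69.7 mm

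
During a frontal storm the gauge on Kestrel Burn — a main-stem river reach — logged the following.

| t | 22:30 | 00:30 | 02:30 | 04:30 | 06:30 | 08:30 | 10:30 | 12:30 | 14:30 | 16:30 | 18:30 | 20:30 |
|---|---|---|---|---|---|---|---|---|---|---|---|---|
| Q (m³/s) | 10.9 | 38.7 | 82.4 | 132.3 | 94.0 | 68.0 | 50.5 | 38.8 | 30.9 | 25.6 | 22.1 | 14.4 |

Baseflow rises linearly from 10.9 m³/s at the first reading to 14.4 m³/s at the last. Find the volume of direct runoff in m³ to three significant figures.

Direct-runoff ordinates (Q − Q_b): 0.00, 27.48, 70.86, 120.45, 81.83, 55.51, 37.69, 25.67, 17.45, 11.84, 8.02, 0.00 m³/s.
ΣQ_DR = 456.8 m³/s.
With Δt = 2 h = 7200 s, V = ΣQ_DR · Δt = 456.8 × 7200 = 3.29 × 10^6 m³.

V ≈ 3.29 × 10^6 m³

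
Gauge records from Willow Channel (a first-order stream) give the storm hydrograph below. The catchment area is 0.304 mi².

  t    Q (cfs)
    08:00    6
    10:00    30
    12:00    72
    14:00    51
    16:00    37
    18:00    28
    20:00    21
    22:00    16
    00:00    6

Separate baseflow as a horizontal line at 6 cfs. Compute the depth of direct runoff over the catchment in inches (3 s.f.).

d ≈ 2.17 in

Direct runoff: 0.0, 24.0, 66.0, 45.0, 31.0, 22.0, 15.0, 10.0, 0.0 cfs; ΣQ_DR = 213.0 cfs.
V = ΣQ_DR · Δt = 213.0 × 7200 s = 1.534 × 10^6 ft³.
Over A = 0.304 mi², depth = V / A = 2.17 in.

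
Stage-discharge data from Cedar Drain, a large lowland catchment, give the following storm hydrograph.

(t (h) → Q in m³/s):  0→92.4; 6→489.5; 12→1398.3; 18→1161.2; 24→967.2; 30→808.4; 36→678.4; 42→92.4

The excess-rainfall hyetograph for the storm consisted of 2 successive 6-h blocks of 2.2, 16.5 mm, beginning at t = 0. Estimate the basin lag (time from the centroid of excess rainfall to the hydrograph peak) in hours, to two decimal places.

Centroid of excess rainfall: t_c = Σ P_i·t̄_i / ΣP_i = 8.2941 h (block centres at 3, 9 h).
Hydrograph peak occurs at t = 12 h, so basin lag t_L = 12 − 8.2941 = 3.71 h.

t_L ≈ 3.71 h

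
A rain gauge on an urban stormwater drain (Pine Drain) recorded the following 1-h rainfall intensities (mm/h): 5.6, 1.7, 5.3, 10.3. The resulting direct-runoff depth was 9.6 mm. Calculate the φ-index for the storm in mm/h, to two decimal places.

Only the 3 blocks with intensity above φ contribute runoff: 5.6, 5.3, 10.3 mm/h.
Σ(I−φ)·Δt = d  ⇒  (5.6+5.3+10.3 − 3φ)·1 = 9.6
φ = (21.20 − 9.6/1) / 3 = 3.87 mm/h.

φ ≈ 3.87 mm/h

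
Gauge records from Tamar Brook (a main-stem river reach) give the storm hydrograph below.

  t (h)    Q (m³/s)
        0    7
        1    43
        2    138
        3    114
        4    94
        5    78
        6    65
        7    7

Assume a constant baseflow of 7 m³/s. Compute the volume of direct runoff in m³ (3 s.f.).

V ≈ 1.76 × 10^6 m³

Direct-runoff ordinates (Q − Q_b): 0.0, 36.0, 131.0, 107.0, 87.0, 71.0, 58.0, 0.0 m³/s.
ΣQ_DR = 490.0 m³/s.
With Δt = 1 h = 3600 s, V = ΣQ_DR · Δt = 490.0 × 3600 = 1.76 × 10^6 m³.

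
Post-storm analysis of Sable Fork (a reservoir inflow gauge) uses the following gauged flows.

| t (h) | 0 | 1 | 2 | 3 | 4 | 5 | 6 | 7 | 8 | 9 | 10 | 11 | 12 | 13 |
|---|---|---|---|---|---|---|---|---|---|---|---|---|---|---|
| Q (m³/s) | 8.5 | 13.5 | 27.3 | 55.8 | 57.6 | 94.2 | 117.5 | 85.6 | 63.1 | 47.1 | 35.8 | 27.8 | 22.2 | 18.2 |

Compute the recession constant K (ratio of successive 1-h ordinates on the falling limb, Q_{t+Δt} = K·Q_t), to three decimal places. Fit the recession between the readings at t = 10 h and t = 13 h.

K ≈ 0.798

Using the recession-limb readings at t = 10 h and t = 13 h: Q falls from 35.8 to 18.2 m³/s over 3 intervals.
K = (Q₂/Q₁)^(1/3) = (18.2/35.8)^(1/3) = 0.798.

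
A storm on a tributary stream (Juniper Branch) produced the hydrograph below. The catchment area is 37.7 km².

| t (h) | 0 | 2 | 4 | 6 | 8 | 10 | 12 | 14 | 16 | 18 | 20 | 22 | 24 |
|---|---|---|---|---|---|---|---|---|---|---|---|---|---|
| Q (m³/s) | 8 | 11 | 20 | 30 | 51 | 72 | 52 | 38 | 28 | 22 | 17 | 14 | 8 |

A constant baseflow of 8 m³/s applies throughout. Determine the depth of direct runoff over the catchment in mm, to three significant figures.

d ≈ 51.0 mm

Direct runoff: 0.0, 3.0, 12.0, 22.0, 43.0, 64.0, 44.0, 30.0, 20.0, 14.0, 9.0, 6.0, 0.0 m³/s; ΣQ_DR = 267.0 m³/s.
V = ΣQ_DR · Δt = 267.0 × 7200 s = 1.922 × 10^6 m³.
Over A = 37.7 km², depth = V / A = 51.0 mm.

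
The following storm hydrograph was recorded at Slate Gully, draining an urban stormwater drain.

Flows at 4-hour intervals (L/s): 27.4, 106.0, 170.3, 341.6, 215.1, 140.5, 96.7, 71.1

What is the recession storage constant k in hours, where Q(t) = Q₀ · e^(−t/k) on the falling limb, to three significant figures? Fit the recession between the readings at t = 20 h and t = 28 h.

k ≈ 11.7 h

On the falling limb, Q drops from 140.5 to 71.1 L/s between t = 20 h and t = 28 h (Δt = 8 h).
k = −Δt / ln(Q₂/Q₁) = −8 / ln(71.1/140.5) = 11.7 h.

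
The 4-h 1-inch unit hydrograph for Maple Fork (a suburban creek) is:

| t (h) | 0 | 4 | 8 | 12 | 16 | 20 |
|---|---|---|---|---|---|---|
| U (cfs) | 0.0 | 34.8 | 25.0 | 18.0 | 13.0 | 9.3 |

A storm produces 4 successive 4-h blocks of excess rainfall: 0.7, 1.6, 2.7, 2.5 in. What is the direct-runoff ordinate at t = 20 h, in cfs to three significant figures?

By discrete convolution, Q_j = Σ (P_i / 1 in) · U_{j−i}.
At t = 20 h (j=5): Q = (0.7/1)·9.3 + (1.6/1)·13.0 + (2.7/1)·18.0 + (2.5/1)·25.0 = 138 cfs.

Q ≈ 138 cfs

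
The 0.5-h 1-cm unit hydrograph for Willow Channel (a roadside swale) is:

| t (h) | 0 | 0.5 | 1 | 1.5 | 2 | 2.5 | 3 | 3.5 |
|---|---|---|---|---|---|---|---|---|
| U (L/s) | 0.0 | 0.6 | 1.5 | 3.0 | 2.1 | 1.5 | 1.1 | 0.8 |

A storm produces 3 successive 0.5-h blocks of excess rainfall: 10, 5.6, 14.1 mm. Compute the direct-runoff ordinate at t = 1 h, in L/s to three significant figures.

Q ≈ 1.84 L/s

By discrete convolution, Q_j = Σ (P_i / 10 mm) · U_{j−i}.
At t = 1 h (j=2): Q = (10/10)·1.5 + (5.6/10)·0.6 + (14.1/10)·0.0 = 1.84 L/s.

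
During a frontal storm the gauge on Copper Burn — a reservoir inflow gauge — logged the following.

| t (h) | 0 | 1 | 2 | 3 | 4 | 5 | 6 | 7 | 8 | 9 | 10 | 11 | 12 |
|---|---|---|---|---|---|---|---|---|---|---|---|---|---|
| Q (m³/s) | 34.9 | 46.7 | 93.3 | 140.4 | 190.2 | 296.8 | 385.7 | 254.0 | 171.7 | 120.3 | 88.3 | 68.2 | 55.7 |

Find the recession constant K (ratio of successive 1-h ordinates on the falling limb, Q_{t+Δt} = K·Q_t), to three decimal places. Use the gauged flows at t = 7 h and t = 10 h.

K ≈ 0.703

Using the recession-limb readings at t = 7 h and t = 10 h: Q falls from 254.0 to 88.3 m³/s over 3 intervals.
K = (Q₂/Q₁)^(1/3) = (88.3/254.0)^(1/3) = 0.703.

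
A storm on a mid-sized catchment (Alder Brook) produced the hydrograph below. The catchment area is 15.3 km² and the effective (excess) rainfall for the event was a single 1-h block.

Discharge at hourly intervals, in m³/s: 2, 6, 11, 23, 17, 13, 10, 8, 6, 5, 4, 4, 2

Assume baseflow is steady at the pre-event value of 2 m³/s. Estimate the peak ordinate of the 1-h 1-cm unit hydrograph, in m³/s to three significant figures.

Direct runoff: 0.0, 4.0, 9.0, 21.0, 15.0, 11.0, 8.0, 6.0, 4.0, 3.0, 2.0, 2.0, 0.0 m³/s; ΣQ_DR = 85.00 m³/s, peak = 21.0 m³/s.
Runoff depth d = ΣQ_DR·Δt / A = 85.00 × 3600 / (15.3 km²) = 20.00 mm.
The 1-cm UH is the DRH scaled by (10 mm)/d, so U_p = 21.0 × 10/20.00 = 10.5 m³/s.

U_p ≈ 10.5 m³/s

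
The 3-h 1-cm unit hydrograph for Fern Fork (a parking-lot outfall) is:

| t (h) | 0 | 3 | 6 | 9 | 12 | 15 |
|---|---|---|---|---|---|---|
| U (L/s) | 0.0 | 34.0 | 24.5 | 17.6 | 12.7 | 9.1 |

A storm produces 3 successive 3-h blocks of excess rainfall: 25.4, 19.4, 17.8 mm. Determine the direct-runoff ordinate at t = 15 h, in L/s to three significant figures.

By discrete convolution, Q_j = Σ (P_i / 10 mm) · U_{j−i}.
At t = 15 h (j=5): Q = (25.4/10)·9.1 + (19.4/10)·12.7 + (17.8/10)·17.6 = 79.1 L/s.

Q ≈ 79.1 L/s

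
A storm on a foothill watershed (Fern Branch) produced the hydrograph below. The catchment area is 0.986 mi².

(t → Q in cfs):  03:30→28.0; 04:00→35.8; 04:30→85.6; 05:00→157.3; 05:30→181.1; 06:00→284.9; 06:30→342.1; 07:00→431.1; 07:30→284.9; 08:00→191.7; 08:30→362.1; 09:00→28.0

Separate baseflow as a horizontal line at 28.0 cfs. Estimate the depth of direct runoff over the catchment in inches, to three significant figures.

d ≈ 1.63 in

Direct runoff: 0.0, 7.8, 57.6, 129.3, 153.1, 256.9, 314.1, 403.1, 256.9, 163.7, 334.1, 0.0 cfs; ΣQ_DR = 2077 cfs.
V = ΣQ_DR · Δt = 2077 × 1800 s = 3.738 × 10^6 ft³.
Over A = 0.986 mi², depth = V / A = 1.63 in.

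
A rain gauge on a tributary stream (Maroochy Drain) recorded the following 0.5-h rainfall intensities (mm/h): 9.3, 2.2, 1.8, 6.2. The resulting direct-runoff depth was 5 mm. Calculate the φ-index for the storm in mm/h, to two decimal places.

φ ≈ 2.75 mm/h

Only the 2 blocks with intensity above φ contribute runoff: 9.3, 6.2 mm/h.
Σ(I−φ)·Δt = d  ⇒  (9.3+6.2 − 2φ)·0.5 = 5
φ = (15.50 − 5/0.5) / 2 = 2.75 mm/h.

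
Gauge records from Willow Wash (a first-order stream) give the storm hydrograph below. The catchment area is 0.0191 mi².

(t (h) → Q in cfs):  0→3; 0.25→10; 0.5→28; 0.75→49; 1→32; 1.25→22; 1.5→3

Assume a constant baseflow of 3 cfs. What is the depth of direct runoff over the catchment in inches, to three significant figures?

d ≈ 2.56 in

Direct runoff: 0.0, 7.0, 25.0, 46.0, 29.0, 19.0, 0.0 cfs; ΣQ_DR = 126.0 cfs.
V = ΣQ_DR · Δt = 126.0 × 900 s = 1.134 × 10^5 ft³.
Over A = 0.0191 mi², depth = V / A = 2.56 in.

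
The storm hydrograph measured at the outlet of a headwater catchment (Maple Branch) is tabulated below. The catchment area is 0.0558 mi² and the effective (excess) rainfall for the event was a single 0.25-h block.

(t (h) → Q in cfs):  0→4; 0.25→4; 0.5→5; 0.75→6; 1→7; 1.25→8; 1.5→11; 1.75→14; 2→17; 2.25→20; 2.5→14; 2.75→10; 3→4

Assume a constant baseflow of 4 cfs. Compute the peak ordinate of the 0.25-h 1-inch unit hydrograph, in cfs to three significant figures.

U_p ≈ 32.0 cfs

Direct runoff: 0.0, 0.0, 1.0, 2.0, 3.0, 4.0, 7.0, 10.0, 13.0, 16.0, 10.0, 6.0, 0.0 cfs; ΣQ_DR = 72.00 cfs, peak = 16.0 cfs.
Runoff depth d = ΣQ_DR·Δt / A = 72.00 × 900 / (0.0558 mi²) = 0.4999 in.
The 1-inch UH is the DRH scaled by (1 in)/d, so U_p = 16.0 × 1/0.4999 = 32.0 cfs.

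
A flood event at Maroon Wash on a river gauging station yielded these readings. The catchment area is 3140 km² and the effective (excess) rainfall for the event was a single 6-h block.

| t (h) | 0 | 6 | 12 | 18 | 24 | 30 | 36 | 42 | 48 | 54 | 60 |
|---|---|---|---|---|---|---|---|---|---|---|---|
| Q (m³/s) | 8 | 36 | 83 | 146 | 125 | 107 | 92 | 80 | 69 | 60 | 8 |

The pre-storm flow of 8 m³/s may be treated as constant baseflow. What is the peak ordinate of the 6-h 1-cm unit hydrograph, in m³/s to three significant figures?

U_p ≈ 276 m³/s

Direct runoff: 0.0, 28.0, 75.0, 138.0, 117.0, 99.0, 84.0, 72.0, 61.0, 52.0, 0.0 m³/s; ΣQ_DR = 726.0 m³/s, peak = 138.0 m³/s.
Runoff depth d = ΣQ_DR·Δt / A = 726.0 × 21600 / (3140 km²) = 4.994 mm.
The 1-cm UH is the DRH scaled by (10 mm)/d, so U_p = 138.0 × 10/4.994 = 276 m³/s.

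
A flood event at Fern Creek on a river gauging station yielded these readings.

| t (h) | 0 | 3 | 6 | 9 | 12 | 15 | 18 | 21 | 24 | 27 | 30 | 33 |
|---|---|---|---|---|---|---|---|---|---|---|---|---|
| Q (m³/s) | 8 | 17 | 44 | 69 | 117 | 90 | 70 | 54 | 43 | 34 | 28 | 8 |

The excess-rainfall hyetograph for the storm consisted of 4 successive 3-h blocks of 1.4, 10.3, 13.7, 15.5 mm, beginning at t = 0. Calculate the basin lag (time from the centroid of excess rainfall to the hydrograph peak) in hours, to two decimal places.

t_L ≈ 4.32 h

Centroid of excess rainfall: t_c = Σ P_i·t̄_i / ΣP_i = 7.6760 h (block centres at 1.5, 4.5, 7.5, 10.5 h).
Hydrograph peak occurs at t = 12 h, so basin lag t_L = 12 − 7.6760 = 4.32 h.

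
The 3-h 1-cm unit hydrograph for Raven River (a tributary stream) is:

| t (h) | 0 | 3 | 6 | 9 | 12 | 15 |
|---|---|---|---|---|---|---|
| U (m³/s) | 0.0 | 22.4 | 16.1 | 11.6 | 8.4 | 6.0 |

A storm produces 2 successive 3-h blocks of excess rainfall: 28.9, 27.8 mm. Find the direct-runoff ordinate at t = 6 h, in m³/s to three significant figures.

By discrete convolution, Q_j = Σ (P_i / 10 mm) · U_{j−i}.
At t = 6 h (j=2): Q = (28.9/10)·16.1 + (27.8/10)·22.4 = 109 m³/s.

Q ≈ 109 m³/s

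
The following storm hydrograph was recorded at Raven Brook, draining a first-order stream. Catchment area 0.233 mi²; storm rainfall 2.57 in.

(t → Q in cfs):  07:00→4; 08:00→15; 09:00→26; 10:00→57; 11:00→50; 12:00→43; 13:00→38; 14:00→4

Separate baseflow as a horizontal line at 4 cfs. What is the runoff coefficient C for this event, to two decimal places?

C ≈ 0.53

ΣQ_DR = 205.0 cfs; V = ΣQ_DR·Δt = 7.380 × 10^5 ft³.
Runoff depth d = V / A = 1.363 in.
C = d / P = 1.363 / 2.57 = 0.53.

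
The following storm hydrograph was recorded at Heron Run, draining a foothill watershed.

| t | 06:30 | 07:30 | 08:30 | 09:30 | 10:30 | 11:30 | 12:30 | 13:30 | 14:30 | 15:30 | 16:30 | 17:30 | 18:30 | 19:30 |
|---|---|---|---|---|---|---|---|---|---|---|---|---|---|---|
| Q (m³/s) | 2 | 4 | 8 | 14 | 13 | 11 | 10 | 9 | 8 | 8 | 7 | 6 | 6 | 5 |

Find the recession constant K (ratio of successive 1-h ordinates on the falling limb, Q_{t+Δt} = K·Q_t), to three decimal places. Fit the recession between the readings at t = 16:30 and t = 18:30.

Using the recession-limb readings at t = 16:30 and t = 18:30: Q falls from 7 to 6 m³/s over 2 intervals.
K = (Q₂/Q₁)^(1/2) = (6/7)^(1/2) = 0.926.

K ≈ 0.926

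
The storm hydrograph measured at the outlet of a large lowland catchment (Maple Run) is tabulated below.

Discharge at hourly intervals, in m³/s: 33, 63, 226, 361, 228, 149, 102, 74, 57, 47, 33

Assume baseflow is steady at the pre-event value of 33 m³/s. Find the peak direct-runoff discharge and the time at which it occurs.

Subtracting baseflow gives direct-runoff ordinates: 0.0, 30.0, 193.0, 328.0, 195.0, 116.0, 69.0, 41.0, 24.0, 14.0, 0.0 m³/s.
The maximum is 328.0 m³/s, occurring at the reading for t = 3 h.

Q_p = 328.0 m³/s at t = 3 h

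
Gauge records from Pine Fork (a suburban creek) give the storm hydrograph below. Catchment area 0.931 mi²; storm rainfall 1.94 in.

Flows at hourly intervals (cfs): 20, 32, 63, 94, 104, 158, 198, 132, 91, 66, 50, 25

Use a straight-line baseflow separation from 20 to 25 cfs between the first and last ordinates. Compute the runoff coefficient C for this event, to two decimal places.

C ≈ 0.65

ΣQ_DR = 763.0 cfs; V = ΣQ_DR·Δt = 2.747 × 10^6 ft³.
Runoff depth d = V / A = 1.270 in.
C = d / P = 1.270 / 1.94 = 0.65.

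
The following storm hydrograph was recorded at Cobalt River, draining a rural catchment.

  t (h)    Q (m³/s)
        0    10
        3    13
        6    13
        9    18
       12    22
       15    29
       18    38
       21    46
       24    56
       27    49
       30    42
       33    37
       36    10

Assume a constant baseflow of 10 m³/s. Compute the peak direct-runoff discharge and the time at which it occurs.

Q_p = 46.0 m³/s at t = 24 h

Subtracting baseflow gives direct-runoff ordinates: 0.0, 3.0, 3.0, 8.0, 12.0, 19.0, 28.0, 36.0, 46.0, 39.0, 32.0, 27.0, 0.0 m³/s.
The maximum is 46.0 m³/s, occurring at the reading for t = 24 h.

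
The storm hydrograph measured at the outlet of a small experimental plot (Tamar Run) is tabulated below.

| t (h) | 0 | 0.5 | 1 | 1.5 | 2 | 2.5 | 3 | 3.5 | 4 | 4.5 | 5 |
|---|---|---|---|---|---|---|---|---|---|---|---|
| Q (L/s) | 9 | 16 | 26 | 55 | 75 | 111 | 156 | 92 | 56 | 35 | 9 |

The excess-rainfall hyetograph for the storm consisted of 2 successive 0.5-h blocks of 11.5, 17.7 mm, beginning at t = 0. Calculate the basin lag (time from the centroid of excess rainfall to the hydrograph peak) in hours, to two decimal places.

t_L ≈ 2.45 h

Centroid of excess rainfall: t_c = Σ P_i·t̄_i / ΣP_i = 0.5531 h (block centres at 0.25, 0.75 h).
Hydrograph peak occurs at t = 3 h, so basin lag t_L = 3 − 0.5531 = 2.45 h.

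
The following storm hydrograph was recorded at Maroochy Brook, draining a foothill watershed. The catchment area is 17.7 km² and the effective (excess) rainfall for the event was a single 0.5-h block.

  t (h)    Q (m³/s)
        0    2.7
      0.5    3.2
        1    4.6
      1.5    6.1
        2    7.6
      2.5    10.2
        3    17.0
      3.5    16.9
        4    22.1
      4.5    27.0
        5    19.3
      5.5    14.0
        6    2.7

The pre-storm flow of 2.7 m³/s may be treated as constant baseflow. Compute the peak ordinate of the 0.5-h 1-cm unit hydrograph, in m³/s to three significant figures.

U_p ≈ 20.2 m³/s

Direct runoff: 0.0, 0.5, 1.9, 3.4, 4.9, 7.5, 14.3, 14.2, 19.4, 24.3, 16.6, 11.3, 0.0 m³/s; ΣQ_DR = 118.3 m³/s, peak = 24.3 m³/s.
Runoff depth d = ΣQ_DR·Δt / A = 118.3 × 1800 / (17.7 km²) = 12.03 mm.
The 1-cm UH is the DRH scaled by (10 mm)/d, so U_p = 24.3 × 10/12.03 = 20.2 m³/s.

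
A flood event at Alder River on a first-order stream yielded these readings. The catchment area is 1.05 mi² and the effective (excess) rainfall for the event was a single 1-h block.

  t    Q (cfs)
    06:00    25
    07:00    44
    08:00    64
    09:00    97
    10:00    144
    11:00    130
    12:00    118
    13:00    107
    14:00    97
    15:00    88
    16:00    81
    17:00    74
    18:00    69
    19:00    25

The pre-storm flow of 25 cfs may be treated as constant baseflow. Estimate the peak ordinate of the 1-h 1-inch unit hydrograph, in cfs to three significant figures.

Direct runoff: 0.0, 19.0, 39.0, 72.0, 119.0, 105.0, 93.0, 82.0, 72.0, 63.0, 56.0, 49.0, 44.0, 0.0 cfs; ΣQ_DR = 813.0 cfs, peak = 119.0 cfs.
Runoff depth d = ΣQ_DR·Δt / A = 813.0 × 3600 / (1.05 mi²) = 1.200 in.
The 1-inch UH is the DRH scaled by (1 in)/d, so U_p = 119.0 × 1/1.200 = 99.2 cfs.

U_p ≈ 99.2 cfs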